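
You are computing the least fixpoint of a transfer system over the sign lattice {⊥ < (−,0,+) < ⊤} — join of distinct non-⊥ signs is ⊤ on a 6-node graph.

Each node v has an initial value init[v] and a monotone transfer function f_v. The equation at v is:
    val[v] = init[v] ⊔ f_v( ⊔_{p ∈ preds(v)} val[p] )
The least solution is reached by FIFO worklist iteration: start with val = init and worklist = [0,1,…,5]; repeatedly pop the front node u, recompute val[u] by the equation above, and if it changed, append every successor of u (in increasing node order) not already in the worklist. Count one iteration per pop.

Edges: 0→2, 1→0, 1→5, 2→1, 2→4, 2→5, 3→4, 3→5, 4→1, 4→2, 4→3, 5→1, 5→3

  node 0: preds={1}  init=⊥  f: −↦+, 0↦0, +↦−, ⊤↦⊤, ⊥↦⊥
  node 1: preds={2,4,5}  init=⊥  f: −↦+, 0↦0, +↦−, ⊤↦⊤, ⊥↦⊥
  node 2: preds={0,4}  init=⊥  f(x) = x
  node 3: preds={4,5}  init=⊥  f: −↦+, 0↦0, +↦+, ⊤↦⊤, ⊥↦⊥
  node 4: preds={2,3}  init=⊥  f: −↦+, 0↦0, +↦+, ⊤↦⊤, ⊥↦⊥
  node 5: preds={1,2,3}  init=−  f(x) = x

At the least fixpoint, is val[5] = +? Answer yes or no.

no

Iteration log — 17 steps:
  step 1. node 0  ⊔preds=⊥  new=⊥  stable
  step 2. node 1  ⊔preds=−  new=+  old=⊥  +wl: 0
  step 3. node 2  ⊔preds=⊥  new=⊥  stable
  step 4. node 3  ⊔preds=−  new=+  old=⊥  +wl: 
  step 5. node 4  ⊔preds=+  new=+  old=⊥  +wl: 1,2,3
  step 6. node 5  ⊔preds=+  new=⊤  old=−  +wl: 
  step 7. node 0  ⊔preds=+  new=−  old=⊥  +wl: 
  step 8. node 1  ⊔preds=⊤  new=⊤  old=+  +wl: 0,5
  step 9. node 2  ⊔preds=⊤  new=⊤  old=⊥  +wl: 1,4
  step 10. node 3  ⊔preds=⊤  new=⊤  old=+  +wl: 
  step 11. node 0  ⊔preds=⊤  new=⊤  old=−  +wl: 2
  step 12. node 5  ⊔preds=⊤  new=⊤  stable
  step 13. node 1  ⊔preds=⊤  new=⊤  stable
  step 14. node 4  ⊔preds=⊤  new=⊤  old=+  +wl: 1,3
  step 15. node 2  ⊔preds=⊤  new=⊤  stable
  step 16. node 1  ⊔preds=⊤  new=⊤  stable
  step 17. node 3  ⊔preds=⊤  new=⊤  stable

Least fixpoint reached:
  node 0: ⊤
  node 1: ⊤
  node 2: ⊤
  node 3: ⊤
  node 4: ⊤
  node 5: ⊤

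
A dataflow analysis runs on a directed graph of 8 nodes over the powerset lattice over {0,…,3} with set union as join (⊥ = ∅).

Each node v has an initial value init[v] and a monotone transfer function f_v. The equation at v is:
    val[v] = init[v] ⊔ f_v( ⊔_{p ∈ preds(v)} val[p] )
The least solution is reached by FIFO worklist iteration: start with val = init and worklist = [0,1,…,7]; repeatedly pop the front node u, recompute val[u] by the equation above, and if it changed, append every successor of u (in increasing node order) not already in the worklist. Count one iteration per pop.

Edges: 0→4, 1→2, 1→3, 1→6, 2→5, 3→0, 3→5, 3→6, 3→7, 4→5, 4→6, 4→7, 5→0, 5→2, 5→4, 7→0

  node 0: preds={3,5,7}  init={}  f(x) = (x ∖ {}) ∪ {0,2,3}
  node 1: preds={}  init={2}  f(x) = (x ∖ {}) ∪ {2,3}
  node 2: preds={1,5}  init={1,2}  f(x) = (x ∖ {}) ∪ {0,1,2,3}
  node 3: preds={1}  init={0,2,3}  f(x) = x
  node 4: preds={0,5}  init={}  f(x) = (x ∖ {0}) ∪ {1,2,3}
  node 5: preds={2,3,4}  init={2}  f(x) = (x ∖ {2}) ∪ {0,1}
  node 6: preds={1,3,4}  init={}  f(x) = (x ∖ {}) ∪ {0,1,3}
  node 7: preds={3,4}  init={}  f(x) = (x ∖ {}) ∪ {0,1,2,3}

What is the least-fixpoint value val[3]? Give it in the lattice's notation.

Iteration log — 11 steps:
  step 1. node 0  ⊔preds={0,2,3}  new={0,2,3}  old={}  +wl: 
  step 2. node 1  ⊔preds={}  new={2,3}  old={2}  +wl: 
  step 3. node 2  ⊔preds={2,3}  new={0,1,2,3}  old={1,2}  +wl: 
  step 4. node 3  ⊔preds={2,3}  new={0,2,3}  stable
  step 5. node 4  ⊔preds={0,2,3}  new={1,2,3}  old={}  +wl: 
  step 6. node 5  ⊔preds={0,1,2,3}  new={0,1,2,3}  old={2}  +wl: 0,2,4
  step 7. node 6  ⊔preds={0,1,2,3}  new={0,1,2,3}  old={}  +wl: 
  step 8. node 7  ⊔preds={0,1,2,3}  new={0,1,2,3}  old={}  +wl: 
  step 9. node 0  ⊔preds={0,1,2,3}  new={0,1,2,3}  old={0,2,3}  +wl: 
  step 10. node 2  ⊔preds={0,1,2,3}  new={0,1,2,3}  stable
  step 11. node 4  ⊔preds={0,1,2,3}  new={1,2,3}  stable

Least fixpoint reached:
  node 0: {0,1,2,3}
  node 1: {2,3}
  node 2: {0,1,2,3}
  node 3: {0,2,3}
  node 4: {1,2,3}
  node 5: {0,1,2,3}
  node 6: {0,1,2,3}
  node 7: {0,1,2,3}

{0,2,3}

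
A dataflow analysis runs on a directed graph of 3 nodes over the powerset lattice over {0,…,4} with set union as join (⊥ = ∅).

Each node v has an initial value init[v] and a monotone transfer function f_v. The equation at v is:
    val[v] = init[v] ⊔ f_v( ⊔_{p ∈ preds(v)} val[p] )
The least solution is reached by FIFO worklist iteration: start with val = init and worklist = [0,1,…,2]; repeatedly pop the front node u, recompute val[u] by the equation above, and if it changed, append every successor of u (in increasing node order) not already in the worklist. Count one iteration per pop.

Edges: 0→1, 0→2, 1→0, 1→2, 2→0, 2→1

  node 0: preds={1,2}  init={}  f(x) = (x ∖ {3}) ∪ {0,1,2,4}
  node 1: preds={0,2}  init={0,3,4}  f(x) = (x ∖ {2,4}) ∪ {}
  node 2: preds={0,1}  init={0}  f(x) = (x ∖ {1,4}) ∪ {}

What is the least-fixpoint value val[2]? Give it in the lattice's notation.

{0,2,3}

Trace (5 dequeues):
  [1] u=0 | in {0,3,4} | out {0,1,2,4} | prev {} | push {}
  [2] u=1 | in {0,1,2,4} | out {0,1,3,4} | prev {0,3,4} | push {0}
  [3] u=2 | in {0,1,2,3,4} | out {0,2,3} | prev {0} | push {1}
  [4] u=0 | in {0,1,2,3,4} | out {0,1,2,4} | ==
  [5] u=1 | in {0,1,2,3,4} | out {0,1,3,4} | ==

Converged values:
  [0] {0,1,2,4}
  [1] {0,1,3,4}
  [2] {0,2,3}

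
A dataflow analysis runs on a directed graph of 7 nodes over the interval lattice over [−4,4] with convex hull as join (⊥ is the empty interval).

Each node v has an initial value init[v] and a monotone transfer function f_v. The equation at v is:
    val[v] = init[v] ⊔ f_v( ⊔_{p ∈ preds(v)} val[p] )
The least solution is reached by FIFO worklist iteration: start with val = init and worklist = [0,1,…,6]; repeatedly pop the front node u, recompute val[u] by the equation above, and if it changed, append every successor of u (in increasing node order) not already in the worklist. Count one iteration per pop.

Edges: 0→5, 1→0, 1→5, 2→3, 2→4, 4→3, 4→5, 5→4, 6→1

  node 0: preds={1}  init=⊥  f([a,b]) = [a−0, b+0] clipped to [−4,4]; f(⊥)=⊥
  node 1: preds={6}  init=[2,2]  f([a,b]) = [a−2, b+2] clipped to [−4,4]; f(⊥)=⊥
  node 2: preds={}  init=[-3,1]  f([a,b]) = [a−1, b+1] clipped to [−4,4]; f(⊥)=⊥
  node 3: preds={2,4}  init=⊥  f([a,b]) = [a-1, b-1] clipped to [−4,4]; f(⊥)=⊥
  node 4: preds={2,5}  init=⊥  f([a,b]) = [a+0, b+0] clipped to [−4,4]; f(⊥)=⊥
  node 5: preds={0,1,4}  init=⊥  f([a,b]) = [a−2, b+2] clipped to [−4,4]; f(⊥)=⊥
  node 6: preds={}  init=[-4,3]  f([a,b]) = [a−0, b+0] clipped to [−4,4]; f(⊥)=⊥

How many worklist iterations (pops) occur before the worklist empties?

12

Worklist (12 pops):
  #1 pop 0: in=[2,2] → [2,2] (was ⊥); enqueue []
  #2 pop 1: in=[-4,3] → [-4,4] (was [2,2]); enqueue [0]
  #3 pop 2: in=⊥ → [-3,1] (no change)
  #4 pop 3: in=[-3,1] → [-4,0] (was ⊥); enqueue []
  #5 pop 4: in=[-3,1] → [-3,1] (was ⊥); enqueue [3]
  #6 pop 5: in=[-4,4] → [-4,4] (was ⊥); enqueue [4]
  #7 pop 6: in=⊥ → [-4,3] (no change)
  #8 pop 0: in=[-4,4] → [-4,4] (was [2,2]); enqueue [5]
  #9 pop 3: in=[-3,1] → [-4,0] (no change)
  #10 pop 4: in=[-4,4] → [-4,4] (was [-3,1]); enqueue [3]
  #11 pop 5: in=[-4,4] → [-4,4] (no change)
  #12 pop 3: in=[-4,4] → [-4,3] (was [-4,0]); enqueue []

Fixpoint:
  val[0] = [-4,4]
  val[1] = [-4,4]
  val[2] = [-3,1]
  val[3] = [-4,3]
  val[4] = [-4,4]
  val[5] = [-4,4]
  val[6] = [-4,3]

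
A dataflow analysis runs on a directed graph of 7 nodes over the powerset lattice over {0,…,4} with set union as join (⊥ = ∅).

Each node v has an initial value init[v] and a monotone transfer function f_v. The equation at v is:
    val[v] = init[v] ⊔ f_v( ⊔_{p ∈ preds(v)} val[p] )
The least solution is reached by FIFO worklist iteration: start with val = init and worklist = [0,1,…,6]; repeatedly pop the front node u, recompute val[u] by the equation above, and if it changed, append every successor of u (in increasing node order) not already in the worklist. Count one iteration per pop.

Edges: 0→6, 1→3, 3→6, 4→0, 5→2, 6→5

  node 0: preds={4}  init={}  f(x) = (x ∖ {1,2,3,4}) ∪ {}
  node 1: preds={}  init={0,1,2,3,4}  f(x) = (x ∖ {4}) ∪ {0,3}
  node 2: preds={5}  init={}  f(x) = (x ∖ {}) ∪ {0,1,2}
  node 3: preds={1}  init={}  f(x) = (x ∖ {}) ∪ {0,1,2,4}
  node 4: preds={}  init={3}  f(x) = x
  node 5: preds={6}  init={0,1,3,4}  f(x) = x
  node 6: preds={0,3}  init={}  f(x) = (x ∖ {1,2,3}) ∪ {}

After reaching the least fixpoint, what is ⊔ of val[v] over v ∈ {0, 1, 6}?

Iteration log — 8 steps:
  step 1. node 0  ⊔preds={3}  new={}  stable
  step 2. node 1  ⊔preds={}  new={0,1,2,3,4}  stable
  step 3. node 2  ⊔preds={0,1,3,4}  new={0,1,2,3,4}  old={}  +wl: 
  step 4. node 3  ⊔preds={0,1,2,3,4}  new={0,1,2,3,4}  old={}  +wl: 
  step 5. node 4  ⊔preds={}  new={3}  stable
  step 6. node 5  ⊔preds={}  new={0,1,3,4}  stable
  step 7. node 6  ⊔preds={0,1,2,3,4}  new={0,4}  old={}  +wl: 5
  step 8. node 5  ⊔preds={0,4}  new={0,1,3,4}  stable

Least fixpoint reached:
  node 0: {}
  node 1: {0,1,2,3,4}
  node 2: {0,1,2,3,4}
  node 3: {0,1,2,3,4}
  node 4: {3}
  node 5: {0,1,3,4}
  node 6: {0,4}

{0,1,2,3,4}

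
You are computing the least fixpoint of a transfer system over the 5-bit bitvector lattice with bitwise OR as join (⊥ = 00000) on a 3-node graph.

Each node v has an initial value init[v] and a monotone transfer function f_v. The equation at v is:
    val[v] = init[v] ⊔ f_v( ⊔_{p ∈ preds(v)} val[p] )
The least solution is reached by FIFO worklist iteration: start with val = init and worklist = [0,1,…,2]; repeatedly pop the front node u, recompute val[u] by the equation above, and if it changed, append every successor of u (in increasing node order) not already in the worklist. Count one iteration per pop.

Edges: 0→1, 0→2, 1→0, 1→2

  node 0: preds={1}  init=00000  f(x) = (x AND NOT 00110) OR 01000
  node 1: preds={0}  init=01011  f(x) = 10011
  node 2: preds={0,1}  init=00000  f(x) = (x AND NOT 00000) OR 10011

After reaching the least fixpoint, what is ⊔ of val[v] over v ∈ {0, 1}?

Iteration log — 6 steps:
  step 1. node 0  ⊔preds=01011  new=01001  old=00000  +wl: 
  step 2. node 1  ⊔preds=01001  new=11011  old=01011  +wl: 0
  step 3. node 2  ⊔preds=11011  new=11011  old=00000  +wl: 
  step 4. node 0  ⊔preds=11011  new=11001  old=01001  +wl: 1,2
  step 5. node 1  ⊔preds=11001  new=11011  stable
  step 6. node 2  ⊔preds=11011  new=11011  stable

Least fixpoint reached:
  node 0: 11001
  node 1: 11011
  node 2: 11011

11011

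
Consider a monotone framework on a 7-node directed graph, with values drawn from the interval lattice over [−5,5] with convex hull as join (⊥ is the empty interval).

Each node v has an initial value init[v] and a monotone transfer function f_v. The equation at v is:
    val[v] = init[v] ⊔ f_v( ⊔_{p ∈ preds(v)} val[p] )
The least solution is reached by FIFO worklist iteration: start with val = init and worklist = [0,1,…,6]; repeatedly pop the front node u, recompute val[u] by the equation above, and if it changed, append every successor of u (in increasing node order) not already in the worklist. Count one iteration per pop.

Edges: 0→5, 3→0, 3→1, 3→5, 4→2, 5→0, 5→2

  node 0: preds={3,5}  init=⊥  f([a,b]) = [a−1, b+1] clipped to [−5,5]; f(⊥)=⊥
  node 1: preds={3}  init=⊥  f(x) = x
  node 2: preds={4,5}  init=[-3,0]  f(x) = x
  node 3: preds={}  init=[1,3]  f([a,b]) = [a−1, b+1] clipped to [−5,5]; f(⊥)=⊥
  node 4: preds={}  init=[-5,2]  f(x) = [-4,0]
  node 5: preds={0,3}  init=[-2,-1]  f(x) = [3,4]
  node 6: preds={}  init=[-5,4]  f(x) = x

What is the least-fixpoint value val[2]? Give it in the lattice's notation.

[-5,4]

Iteration log — 10 steps:
  step 1. node 0  ⊔preds=[-2,3]  new=[-3,4]  old=⊥  +wl: 
  step 2. node 1  ⊔preds=[1,3]  new=[1,3]  old=⊥  +wl: 
  step 3. node 2  ⊔preds=[-5,2]  new=[-5,2]  old=[-3,0]  +wl: 
  step 4. node 3  ⊔preds=⊥  new=[1,3]  stable
  step 5. node 4  ⊔preds=⊥  new=[-5,2]  stable
  step 6. node 5  ⊔preds=[-3,4]  new=[-2,4]  old=[-2,-1]  +wl: 0,2
  step 7. node 6  ⊔preds=⊥  new=[-5,4]  stable
  step 8. node 0  ⊔preds=[-2,4]  new=[-3,5]  old=[-3,4]  +wl: 5
  step 9. node 2  ⊔preds=[-5,4]  new=[-5,4]  old=[-5,2]  +wl: 
  step 10. node 5  ⊔preds=[-3,5]  new=[-2,4]  stable

Least fixpoint reached:
  node 0: [-3,5]
  node 1: [1,3]
  node 2: [-5,4]
  node 3: [1,3]
  node 4: [-5,2]
  node 5: [-2,4]
  node 6: [-5,4]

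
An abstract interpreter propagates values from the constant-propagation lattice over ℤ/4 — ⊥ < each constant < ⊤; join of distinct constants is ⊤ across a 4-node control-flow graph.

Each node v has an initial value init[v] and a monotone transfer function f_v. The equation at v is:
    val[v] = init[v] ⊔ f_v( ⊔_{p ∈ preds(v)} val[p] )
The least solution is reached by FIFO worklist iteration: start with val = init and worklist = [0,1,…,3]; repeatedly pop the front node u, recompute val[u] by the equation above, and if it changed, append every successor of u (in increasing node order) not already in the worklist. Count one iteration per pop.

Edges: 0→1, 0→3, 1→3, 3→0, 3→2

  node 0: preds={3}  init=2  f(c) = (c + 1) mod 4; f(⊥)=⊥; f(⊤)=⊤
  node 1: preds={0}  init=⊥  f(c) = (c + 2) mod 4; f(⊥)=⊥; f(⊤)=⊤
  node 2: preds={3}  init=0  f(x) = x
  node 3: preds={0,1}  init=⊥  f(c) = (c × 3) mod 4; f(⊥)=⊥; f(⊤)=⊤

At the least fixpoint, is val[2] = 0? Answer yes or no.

no

Iteration log — 8 steps:
  step 1. node 0  ⊔preds=⊥  new=2  stable
  step 2. node 1  ⊔preds=2  new=0  old=⊥  +wl: 
  step 3. node 2  ⊔preds=⊥  new=0  stable
  step 4. node 3  ⊔preds=⊤  new=⊤  old=⊥  +wl: 0,2
  step 5. node 0  ⊔preds=⊤  new=⊤  old=2  +wl: 1,3
  step 6. node 2  ⊔preds=⊤  new=⊤  old=0  +wl: 
  step 7. node 1  ⊔preds=⊤  new=⊤  old=0  +wl: 
  step 8. node 3  ⊔preds=⊤  new=⊤  stable

Least fixpoint reached:
  node 0: ⊤
  node 1: ⊤
  node 2: ⊤
  node 3: ⊤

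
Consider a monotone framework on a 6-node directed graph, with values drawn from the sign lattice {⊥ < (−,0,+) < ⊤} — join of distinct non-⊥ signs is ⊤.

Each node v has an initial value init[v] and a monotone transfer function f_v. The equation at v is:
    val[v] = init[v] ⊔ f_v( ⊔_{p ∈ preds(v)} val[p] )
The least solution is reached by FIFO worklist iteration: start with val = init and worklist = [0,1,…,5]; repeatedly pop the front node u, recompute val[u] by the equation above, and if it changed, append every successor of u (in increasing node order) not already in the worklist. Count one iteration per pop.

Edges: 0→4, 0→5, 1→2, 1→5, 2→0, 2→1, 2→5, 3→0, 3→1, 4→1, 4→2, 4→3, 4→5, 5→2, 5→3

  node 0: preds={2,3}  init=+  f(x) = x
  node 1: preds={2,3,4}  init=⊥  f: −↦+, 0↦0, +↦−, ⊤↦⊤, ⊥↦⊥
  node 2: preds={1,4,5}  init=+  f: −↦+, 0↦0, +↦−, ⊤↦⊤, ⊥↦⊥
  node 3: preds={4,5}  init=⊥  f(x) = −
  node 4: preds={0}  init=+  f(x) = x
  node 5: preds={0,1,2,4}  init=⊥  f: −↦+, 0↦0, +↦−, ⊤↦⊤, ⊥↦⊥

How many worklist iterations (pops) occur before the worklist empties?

15

Trace (15 dequeues):
  [1] u=0 | in + | out + | ==
  [2] u=1 | in + | out − | prev ⊥ | push {}
  [3] u=2 | in ⊤ | out ⊤ | prev + | push {0,1}
  [4] u=3 | in + | out − | prev ⊥ | push {}
  [5] u=4 | in + | out + | ==
  [6] u=5 | in ⊤ | out ⊤ | prev ⊥ | push {2,3}
  [7] u=0 | in ⊤ | out ⊤ | prev + | push {4,5}
  [8] u=1 | in ⊤ | out ⊤ | prev − | push {}
  [9] u=2 | in ⊤ | out ⊤ | ==
  [10] u=3 | in ⊤ | out − | ==
  [11] u=4 | in ⊤ | out ⊤ | prev + | push {1,2,3}
  [12] u=5 | in ⊤ | out ⊤ | ==
  [13] u=1 | in ⊤ | out ⊤ | ==
  [14] u=2 | in ⊤ | out ⊤ | ==
  [15] u=3 | in ⊤ | out − | ==

Converged values:
  [0] ⊤
  [1] ⊤
  [2] ⊤
  [3] −
  [4] ⊤
  [5] ⊤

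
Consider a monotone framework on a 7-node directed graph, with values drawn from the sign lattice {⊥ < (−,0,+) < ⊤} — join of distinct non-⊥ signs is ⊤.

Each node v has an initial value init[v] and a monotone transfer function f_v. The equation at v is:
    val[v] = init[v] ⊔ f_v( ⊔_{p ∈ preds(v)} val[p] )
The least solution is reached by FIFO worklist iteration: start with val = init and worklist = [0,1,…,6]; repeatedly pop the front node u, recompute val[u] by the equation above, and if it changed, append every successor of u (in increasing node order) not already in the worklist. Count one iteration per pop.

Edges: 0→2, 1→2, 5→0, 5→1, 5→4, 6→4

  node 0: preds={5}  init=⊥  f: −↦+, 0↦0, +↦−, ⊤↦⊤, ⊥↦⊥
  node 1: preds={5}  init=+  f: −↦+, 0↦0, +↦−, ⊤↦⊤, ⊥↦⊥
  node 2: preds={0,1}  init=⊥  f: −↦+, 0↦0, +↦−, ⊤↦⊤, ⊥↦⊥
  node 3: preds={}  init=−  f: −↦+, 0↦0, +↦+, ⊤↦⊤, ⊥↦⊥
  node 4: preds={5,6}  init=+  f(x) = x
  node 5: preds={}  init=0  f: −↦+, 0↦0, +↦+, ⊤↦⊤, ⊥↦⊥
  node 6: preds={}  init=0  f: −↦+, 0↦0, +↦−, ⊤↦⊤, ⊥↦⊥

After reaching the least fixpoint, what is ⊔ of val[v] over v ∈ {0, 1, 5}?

Worklist (7 pops):
  #1 pop 0: in=0 → 0 (was ⊥); enqueue []
  #2 pop 1: in=0 → ⊤ (was +); enqueue []
  #3 pop 2: in=⊤ → ⊤ (was ⊥); enqueue []
  #4 pop 3: in=⊥ → − (no change)
  #5 pop 4: in=0 → ⊤ (was +); enqueue []
  #6 pop 5: in=⊥ → 0 (no change)
  #7 pop 6: in=⊥ → 0 (no change)

Fixpoint:
  val[0] = 0
  val[1] = ⊤
  val[2] = ⊤
  val[3] = −
  val[4] = ⊤
  val[5] = 0
  val[6] = 0

⊤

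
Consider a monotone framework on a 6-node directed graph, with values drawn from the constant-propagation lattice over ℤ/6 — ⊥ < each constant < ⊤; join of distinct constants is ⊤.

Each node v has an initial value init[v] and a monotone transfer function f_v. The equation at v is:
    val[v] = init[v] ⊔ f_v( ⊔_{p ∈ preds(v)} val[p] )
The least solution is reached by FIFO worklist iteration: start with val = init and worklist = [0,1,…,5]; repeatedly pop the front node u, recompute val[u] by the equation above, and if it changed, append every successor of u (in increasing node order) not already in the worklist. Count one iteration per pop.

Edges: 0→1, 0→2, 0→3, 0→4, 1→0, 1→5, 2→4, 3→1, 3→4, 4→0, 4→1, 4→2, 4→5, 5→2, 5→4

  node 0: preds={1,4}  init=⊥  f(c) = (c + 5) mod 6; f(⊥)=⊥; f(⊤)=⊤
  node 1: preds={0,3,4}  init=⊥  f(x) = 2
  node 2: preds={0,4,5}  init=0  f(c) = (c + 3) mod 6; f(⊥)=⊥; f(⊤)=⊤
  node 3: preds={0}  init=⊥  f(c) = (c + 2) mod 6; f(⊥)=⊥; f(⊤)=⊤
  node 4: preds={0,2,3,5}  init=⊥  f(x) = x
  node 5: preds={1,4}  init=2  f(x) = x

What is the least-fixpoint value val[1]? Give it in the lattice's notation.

Trace (13 dequeues):
  [1] u=0 | in ⊥ | out ⊥ | ==
  [2] u=1 | in ⊥ | out 2 | prev ⊥ | push {0}
  [3] u=2 | in 2 | out ⊤ | prev 0 | push {}
  [4] u=3 | in ⊥ | out ⊥ | ==
  [5] u=4 | in ⊤ | out ⊤ | prev ⊥ | push {1,2}
  [6] u=5 | in ⊤ | out ⊤ | prev 2 | push {4}
  [7] u=0 | in ⊤ | out ⊤ | prev ⊥ | push {3}
  [8] u=1 | in ⊤ | out 2 | ==
  [9] u=2 | in ⊤ | out ⊤ | ==
  [10] u=4 | in ⊤ | out ⊤ | ==
  [11] u=3 | in ⊤ | out ⊤ | prev ⊥ | push {1,4}
  [12] u=1 | in ⊤ | out 2 | ==
  [13] u=4 | in ⊤ | out ⊤ | ==

Converged values:
  [0] ⊤
  [1] 2
  [2] ⊤
  [3] ⊤
  [4] ⊤
  [5] ⊤

2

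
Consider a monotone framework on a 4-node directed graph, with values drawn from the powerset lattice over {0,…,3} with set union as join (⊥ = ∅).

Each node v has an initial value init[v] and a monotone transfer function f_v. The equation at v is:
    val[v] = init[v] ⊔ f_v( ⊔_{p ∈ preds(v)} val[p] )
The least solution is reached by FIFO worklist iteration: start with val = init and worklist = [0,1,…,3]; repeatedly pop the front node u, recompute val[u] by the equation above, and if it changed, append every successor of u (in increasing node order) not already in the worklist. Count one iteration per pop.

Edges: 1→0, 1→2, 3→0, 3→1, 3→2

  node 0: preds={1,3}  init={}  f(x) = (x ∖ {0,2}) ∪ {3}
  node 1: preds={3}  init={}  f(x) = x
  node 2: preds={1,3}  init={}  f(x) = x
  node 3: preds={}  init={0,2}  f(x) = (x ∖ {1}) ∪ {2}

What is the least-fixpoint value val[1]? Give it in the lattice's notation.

{0,2}

Worklist (5 pops):
  #1 pop 0: in={0,2} → {3} (was {}); enqueue []
  #2 pop 1: in={0,2} → {0,2} (was {}); enqueue [0]
  #3 pop 2: in={0,2} → {0,2} (was {}); enqueue []
  #4 pop 3: in={} → {0,2} (no change)
  #5 pop 0: in={0,2} → {3} (no change)

Fixpoint:
  val[0] = {3}
  val[1] = {0,2}
  val[2] = {0,2}
  val[3] = {0,2}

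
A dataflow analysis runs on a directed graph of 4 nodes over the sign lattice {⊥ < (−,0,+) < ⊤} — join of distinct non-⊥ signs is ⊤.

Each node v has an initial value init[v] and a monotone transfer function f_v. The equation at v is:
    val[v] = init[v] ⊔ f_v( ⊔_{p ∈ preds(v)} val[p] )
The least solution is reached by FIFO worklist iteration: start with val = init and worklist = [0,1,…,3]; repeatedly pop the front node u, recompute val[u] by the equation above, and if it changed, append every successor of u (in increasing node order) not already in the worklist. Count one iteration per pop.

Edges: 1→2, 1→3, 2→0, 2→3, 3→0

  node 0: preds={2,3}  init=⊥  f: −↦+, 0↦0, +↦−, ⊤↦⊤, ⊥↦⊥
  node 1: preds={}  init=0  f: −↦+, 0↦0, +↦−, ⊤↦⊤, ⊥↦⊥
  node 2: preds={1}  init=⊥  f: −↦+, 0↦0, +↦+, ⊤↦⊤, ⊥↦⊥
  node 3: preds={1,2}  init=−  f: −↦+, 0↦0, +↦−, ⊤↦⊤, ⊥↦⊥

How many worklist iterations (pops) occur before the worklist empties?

Worklist (5 pops):
  #1 pop 0: in=− → + (was ⊥); enqueue []
  #2 pop 1: in=⊥ → 0 (no change)
  #3 pop 2: in=0 → 0 (was ⊥); enqueue [0]
  #4 pop 3: in=0 → ⊤ (was −); enqueue []
  #5 pop 0: in=⊤ → ⊤ (was +); enqueue []

Fixpoint:
  val[0] = ⊤
  val[1] = 0
  val[2] = 0
  val[3] = ⊤

5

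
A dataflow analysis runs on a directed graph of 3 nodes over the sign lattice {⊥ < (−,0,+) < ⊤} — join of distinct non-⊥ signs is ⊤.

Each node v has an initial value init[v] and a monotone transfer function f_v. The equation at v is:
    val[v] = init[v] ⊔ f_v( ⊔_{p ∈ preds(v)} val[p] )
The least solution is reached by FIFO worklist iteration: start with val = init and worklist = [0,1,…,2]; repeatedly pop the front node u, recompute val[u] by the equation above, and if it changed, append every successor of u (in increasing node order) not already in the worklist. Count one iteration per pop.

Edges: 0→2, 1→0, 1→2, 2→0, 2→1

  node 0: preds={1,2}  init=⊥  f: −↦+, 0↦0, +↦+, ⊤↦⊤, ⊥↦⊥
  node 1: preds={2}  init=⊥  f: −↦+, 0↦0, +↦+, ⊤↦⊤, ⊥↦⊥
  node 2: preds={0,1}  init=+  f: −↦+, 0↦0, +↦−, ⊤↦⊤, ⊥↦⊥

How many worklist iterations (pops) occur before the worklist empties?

Iteration log — 7 steps:
  step 1. node 0  ⊔preds=+  new=+  old=⊥  +wl: 
  step 2. node 1  ⊔preds=+  new=+  old=⊥  +wl: 0
  step 3. node 2  ⊔preds=+  new=⊤  old=+  +wl: 1
  step 4. node 0  ⊔preds=⊤  new=⊤  old=+  +wl: 2
  step 5. node 1  ⊔preds=⊤  new=⊤  old=+  +wl: 0
  step 6. node 2  ⊔preds=⊤  new=⊤  stable
  step 7. node 0  ⊔preds=⊤  new=⊤  stable

Least fixpoint reached:
  node 0: ⊤
  node 1: ⊤
  node 2: ⊤

7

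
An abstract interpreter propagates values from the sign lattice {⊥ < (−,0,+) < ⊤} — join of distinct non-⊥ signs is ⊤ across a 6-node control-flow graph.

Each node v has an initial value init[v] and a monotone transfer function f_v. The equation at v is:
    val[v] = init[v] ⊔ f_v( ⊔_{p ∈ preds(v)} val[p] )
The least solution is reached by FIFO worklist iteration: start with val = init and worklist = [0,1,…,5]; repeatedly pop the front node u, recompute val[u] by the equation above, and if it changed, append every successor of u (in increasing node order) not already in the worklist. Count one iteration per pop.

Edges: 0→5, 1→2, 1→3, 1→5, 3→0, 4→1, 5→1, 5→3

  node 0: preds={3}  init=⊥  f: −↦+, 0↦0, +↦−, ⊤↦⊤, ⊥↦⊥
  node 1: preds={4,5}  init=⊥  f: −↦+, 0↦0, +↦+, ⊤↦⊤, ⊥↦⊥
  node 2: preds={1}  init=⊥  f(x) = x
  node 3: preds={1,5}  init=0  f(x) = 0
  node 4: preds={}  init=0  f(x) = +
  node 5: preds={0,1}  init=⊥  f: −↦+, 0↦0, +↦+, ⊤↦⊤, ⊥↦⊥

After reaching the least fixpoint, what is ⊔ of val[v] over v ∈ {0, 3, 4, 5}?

Iteration log — 12 steps:
  step 1. node 0  ⊔preds=0  new=0  old=⊥  +wl: 
  step 2. node 1  ⊔preds=0  new=0  old=⊥  +wl: 
  step 3. node 2  ⊔preds=0  new=0  old=⊥  +wl: 
  step 4. node 3  ⊔preds=0  new=0  stable
  step 5. node 4  ⊔preds=⊥  new=⊤  old=0  +wl: 1
  step 6. node 5  ⊔preds=0  new=0  old=⊥  +wl: 3
  step 7. node 1  ⊔preds=⊤  new=⊤  old=0  +wl: 2,5
  step 8. node 3  ⊔preds=⊤  new=0  stable
  step 9. node 2  ⊔preds=⊤  new=⊤  old=0  +wl: 
  step 10. node 5  ⊔preds=⊤  new=⊤  old=0  +wl: 1,3
  step 11. node 1  ⊔preds=⊤  new=⊤  stable
  step 12. node 3  ⊔preds=⊤  new=0  stable

Least fixpoint reached:
  node 0: 0
  node 1: ⊤
  node 2: ⊤
  node 3: 0
  node 4: ⊤
  node 5: ⊤

⊤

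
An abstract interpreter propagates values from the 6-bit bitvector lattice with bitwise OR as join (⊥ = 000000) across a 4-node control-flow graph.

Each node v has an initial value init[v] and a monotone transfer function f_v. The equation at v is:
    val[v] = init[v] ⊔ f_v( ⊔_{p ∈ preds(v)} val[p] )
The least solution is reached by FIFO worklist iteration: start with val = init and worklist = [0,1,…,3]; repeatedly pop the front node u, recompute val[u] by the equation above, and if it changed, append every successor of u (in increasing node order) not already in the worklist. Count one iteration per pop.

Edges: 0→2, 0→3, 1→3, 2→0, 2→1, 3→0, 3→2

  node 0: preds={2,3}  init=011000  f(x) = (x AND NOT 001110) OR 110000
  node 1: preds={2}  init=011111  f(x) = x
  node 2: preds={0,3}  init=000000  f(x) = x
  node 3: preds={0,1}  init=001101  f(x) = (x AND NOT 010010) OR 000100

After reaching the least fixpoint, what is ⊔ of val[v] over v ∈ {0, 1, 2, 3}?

Trace (8 dequeues):
  [1] u=0 | in 001101 | out 111001 | prev 011000 | push {}
  [2] u=1 | in 000000 | out 011111 | ==
  [3] u=2 | in 111101 | out 111101 | prev 000000 | push {0,1}
  [4] u=3 | in 111111 | out 101101 | prev 001101 | push {2}
  [5] u=0 | in 111101 | out 111001 | ==
  [6] u=1 | in 111101 | out 111111 | prev 011111 | push {3}
  [7] u=2 | in 111101 | out 111101 | ==
  [8] u=3 | in 111111 | out 101101 | ==

Converged values:
  [0] 111001
  [1] 111111
  [2] 111101
  [3] 101101

111111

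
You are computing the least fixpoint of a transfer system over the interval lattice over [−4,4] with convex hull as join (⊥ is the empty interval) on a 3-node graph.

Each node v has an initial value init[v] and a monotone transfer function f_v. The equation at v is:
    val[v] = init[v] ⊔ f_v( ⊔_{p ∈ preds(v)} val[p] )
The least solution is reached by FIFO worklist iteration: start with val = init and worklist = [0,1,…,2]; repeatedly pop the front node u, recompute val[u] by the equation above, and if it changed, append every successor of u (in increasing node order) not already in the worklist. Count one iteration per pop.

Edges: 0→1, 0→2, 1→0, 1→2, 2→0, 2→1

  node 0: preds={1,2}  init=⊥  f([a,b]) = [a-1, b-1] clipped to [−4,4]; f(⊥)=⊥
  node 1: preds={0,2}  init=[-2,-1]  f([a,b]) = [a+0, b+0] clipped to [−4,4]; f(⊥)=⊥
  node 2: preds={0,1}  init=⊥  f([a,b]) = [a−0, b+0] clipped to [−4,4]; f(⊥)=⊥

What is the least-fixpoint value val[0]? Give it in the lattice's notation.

[-4,-2]

Trace (8 dequeues):
  [1] u=0 | in [-2,-1] | out [-3,-2] | prev ⊥ | push {}
  [2] u=1 | in [-3,-2] | out [-3,-1] | prev [-2,-1] | push {0}
  [3] u=2 | in [-3,-1] | out [-3,-1] | prev ⊥ | push {1}
  [4] u=0 | in [-3,-1] | out [-4,-2] | prev [-3,-2] | push {2}
  [5] u=1 | in [-4,-1] | out [-4,-1] | prev [-3,-1] | push {0}
  [6] u=2 | in [-4,-1] | out [-4,-1] | prev [-3,-1] | push {1}
  [7] u=0 | in [-4,-1] | out [-4,-2] | ==
  [8] u=1 | in [-4,-1] | out [-4,-1] | ==

Converged values:
  [0] [-4,-2]
  [1] [-4,-1]
  [2] [-4,-1]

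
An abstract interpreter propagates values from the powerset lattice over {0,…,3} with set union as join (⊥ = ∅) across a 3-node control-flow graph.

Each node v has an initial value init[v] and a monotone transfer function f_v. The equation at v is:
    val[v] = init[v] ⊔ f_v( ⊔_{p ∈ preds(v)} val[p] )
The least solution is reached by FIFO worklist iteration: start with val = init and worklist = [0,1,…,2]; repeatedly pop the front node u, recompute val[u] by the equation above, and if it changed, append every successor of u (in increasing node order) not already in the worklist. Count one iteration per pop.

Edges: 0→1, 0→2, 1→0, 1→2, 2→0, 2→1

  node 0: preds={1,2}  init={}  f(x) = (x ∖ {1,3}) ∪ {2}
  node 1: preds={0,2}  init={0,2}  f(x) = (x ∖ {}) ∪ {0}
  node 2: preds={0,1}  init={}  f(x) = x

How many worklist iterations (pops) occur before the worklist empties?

5

Worklist (5 pops):
  #1 pop 0: in={0,2} → {0,2} (was {}); enqueue []
  #2 pop 1: in={0,2} → {0,2} (no change)
  #3 pop 2: in={0,2} → {0,2} (was {}); enqueue [0,1]
  #4 pop 0: in={0,2} → {0,2} (no change)
  #5 pop 1: in={0,2} → {0,2} (no change)

Fixpoint:
  val[0] = {0,2}
  val[1] = {0,2}
  val[2] = {0,2}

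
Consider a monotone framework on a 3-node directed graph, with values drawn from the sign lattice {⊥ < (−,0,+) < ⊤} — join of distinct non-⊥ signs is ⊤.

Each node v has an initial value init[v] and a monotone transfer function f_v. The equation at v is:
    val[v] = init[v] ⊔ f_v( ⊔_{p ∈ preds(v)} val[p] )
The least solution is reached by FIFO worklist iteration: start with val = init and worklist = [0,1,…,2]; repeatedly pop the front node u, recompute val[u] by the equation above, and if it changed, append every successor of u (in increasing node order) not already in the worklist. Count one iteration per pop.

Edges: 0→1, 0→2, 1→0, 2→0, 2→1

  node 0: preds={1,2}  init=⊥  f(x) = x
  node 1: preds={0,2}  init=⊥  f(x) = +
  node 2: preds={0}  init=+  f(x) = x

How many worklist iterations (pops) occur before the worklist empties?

Worklist (4 pops):
  #1 pop 0: in=+ → + (was ⊥); enqueue []
  #2 pop 1: in=+ → + (was ⊥); enqueue [0]
  #3 pop 2: in=+ → + (no change)
  #4 pop 0: in=+ → + (no change)

Fixpoint:
  val[0] = +
  val[1] = +
  val[2] = +

4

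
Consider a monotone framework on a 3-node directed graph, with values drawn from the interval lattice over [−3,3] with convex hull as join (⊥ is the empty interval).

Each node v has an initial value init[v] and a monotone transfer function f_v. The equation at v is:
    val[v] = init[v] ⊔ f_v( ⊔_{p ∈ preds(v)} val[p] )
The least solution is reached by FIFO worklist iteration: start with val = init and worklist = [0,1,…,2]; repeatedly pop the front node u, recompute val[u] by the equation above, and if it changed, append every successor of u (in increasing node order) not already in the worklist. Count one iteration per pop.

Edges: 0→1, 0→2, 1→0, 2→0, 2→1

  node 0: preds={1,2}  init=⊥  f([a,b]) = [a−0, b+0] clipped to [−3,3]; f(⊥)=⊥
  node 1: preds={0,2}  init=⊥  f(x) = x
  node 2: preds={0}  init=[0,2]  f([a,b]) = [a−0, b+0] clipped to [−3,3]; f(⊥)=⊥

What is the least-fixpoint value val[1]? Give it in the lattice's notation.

Trace (4 dequeues):
  [1] u=0 | in [0,2] | out [0,2] | prev ⊥ | push {}
  [2] u=1 | in [0,2] | out [0,2] | prev ⊥ | push {0}
  [3] u=2 | in [0,2] | out [0,2] | ==
  [4] u=0 | in [0,2] | out [0,2] | ==

Converged values:
  [0] [0,2]
  [1] [0,2]
  [2] [0,2]

[0,2]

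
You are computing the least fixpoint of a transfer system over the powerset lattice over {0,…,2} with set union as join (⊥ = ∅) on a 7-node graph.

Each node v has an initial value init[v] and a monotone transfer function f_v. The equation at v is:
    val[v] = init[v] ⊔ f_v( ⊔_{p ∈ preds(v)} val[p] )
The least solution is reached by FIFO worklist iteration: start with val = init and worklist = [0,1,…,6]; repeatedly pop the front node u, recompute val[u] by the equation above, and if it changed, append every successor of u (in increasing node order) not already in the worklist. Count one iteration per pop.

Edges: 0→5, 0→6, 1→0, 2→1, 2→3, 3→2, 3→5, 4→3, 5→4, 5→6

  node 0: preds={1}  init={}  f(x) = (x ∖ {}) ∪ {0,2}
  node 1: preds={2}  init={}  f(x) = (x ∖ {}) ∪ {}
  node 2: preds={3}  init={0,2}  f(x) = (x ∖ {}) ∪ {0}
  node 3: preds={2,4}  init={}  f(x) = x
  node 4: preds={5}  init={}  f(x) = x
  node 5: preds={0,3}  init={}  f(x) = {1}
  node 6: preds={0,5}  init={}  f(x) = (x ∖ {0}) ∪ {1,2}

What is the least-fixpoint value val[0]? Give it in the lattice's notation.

Trace (18 dequeues):
  [1] u=0 | in {} | out {0,2} | prev {} | push {}
  [2] u=1 | in {0,2} | out {0,2} | prev {} | push {0}
  [3] u=2 | in {} | out {0,2} | ==
  [4] u=3 | in {0,2} | out {0,2} | prev {} | push {2}
  [5] u=4 | in {} | out {} | ==
  [6] u=5 | in {0,2} | out {1} | prev {} | push {4}
  [7] u=6 | in {0,1,2} | out {1,2} | prev {} | push {}
  [8] u=0 | in {0,2} | out {0,2} | ==
  [9] u=2 | in {0,2} | out {0,2} | ==
  [10] u=4 | in {1} | out {1} | prev {} | push {3}
  [11] u=3 | in {0,1,2} | out {0,1,2} | prev {0,2} | push {2,5}
  [12] u=2 | in {0,1,2} | out {0,1,2} | prev {0,2} | push {1,3}
  [13] u=5 | in {0,1,2} | out {1} | ==
  [14] u=1 | in {0,1,2} | out {0,1,2} | prev {0,2} | push {0}
  [15] u=3 | in {0,1,2} | out {0,1,2} | ==
  [16] u=0 | in {0,1,2} | out {0,1,2} | prev {0,2} | push {5,6}
  [17] u=5 | in {0,1,2} | out {1} | ==
  [18] u=6 | in {0,1,2} | out {1,2} | ==

Converged values:
  [0] {0,1,2}
  [1] {0,1,2}
  [2] {0,1,2}
  [3] {0,1,2}
  [4] {1}
  [5] {1}
  [6] {1,2}

{0,1,2}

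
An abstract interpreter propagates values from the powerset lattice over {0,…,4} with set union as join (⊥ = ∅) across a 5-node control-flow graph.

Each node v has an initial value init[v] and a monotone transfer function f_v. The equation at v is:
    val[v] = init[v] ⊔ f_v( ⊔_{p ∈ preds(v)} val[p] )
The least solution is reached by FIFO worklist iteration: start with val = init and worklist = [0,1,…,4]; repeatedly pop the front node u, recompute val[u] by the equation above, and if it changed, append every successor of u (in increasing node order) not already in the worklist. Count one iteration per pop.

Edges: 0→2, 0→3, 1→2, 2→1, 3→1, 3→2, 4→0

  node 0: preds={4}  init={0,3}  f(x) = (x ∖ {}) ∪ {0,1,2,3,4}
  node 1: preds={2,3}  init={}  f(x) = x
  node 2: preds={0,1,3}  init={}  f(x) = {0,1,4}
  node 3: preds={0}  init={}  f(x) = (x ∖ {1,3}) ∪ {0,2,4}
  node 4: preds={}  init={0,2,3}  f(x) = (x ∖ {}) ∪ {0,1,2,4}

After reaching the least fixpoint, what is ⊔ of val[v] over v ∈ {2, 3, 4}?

Worklist (8 pops):
  #1 pop 0: in={0,2,3} → {0,1,2,3,4} (was {0,3}); enqueue []
  #2 pop 1: in={} → {} (no change)
  #3 pop 2: in={0,1,2,3,4} → {0,1,4} (was {}); enqueue [1]
  #4 pop 3: in={0,1,2,3,4} → {0,2,4} (was {}); enqueue [2]
  #5 pop 4: in={} → {0,1,2,3,4} (was {0,2,3}); enqueue [0]
  #6 pop 1: in={0,1,2,4} → {0,1,2,4} (was {}); enqueue []
  #7 pop 2: in={0,1,2,3,4} → {0,1,4} (no change)
  #8 pop 0: in={0,1,2,3,4} → {0,1,2,3,4} (no change)

Fixpoint:
  val[0] = {0,1,2,3,4}
  val[1] = {0,1,2,4}
  val[2] = {0,1,4}
  val[3] = {0,2,4}
  val[4] = {0,1,2,3,4}

{0,1,2,3,4}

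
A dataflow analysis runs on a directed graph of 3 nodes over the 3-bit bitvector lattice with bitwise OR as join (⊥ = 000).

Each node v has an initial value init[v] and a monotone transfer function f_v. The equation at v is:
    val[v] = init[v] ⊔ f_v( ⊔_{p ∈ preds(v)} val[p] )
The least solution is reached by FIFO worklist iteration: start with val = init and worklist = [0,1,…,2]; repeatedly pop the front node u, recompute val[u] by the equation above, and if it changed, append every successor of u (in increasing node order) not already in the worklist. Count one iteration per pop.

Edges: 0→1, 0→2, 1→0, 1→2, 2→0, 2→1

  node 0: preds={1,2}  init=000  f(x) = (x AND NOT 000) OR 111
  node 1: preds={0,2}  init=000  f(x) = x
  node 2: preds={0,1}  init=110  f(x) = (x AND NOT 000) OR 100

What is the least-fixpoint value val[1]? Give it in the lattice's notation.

111

Iteration log — 5 steps:
  step 1. node 0  ⊔preds=110  new=111  old=000  +wl: 
  step 2. node 1  ⊔preds=111  new=111  old=000  +wl: 0
  step 3. node 2  ⊔preds=111  new=111  old=110  +wl: 1
  step 4. node 0  ⊔preds=111  new=111  stable
  step 5. node 1  ⊔preds=111  new=111  stable

Least fixpoint reached:
  node 0: 111
  node 1: 111
  node 2: 111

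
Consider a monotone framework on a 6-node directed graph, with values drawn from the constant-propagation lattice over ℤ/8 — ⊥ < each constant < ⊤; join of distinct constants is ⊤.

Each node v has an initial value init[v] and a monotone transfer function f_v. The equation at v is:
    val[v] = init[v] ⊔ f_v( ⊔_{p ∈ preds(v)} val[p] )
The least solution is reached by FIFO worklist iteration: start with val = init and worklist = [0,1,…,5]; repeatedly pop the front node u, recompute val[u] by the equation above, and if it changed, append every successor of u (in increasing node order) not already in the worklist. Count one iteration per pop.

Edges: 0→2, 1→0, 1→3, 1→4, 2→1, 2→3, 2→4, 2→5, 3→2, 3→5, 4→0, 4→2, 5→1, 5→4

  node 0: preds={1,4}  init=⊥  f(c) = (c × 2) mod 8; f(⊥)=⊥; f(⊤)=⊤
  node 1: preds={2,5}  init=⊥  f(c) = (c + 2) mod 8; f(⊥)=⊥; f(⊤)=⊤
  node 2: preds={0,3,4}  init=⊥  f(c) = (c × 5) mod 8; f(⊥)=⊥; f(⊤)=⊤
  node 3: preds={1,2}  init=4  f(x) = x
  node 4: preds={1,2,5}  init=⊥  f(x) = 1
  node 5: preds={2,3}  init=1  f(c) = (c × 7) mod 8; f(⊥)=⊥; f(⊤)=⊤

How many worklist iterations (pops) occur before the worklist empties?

Worklist (14 pops):
  #1 pop 0: in=⊥ → ⊥ (no change)
  #2 pop 1: in=1 → 3 (was ⊥); enqueue [0]
  #3 pop 2: in=4 → 4 (was ⊥); enqueue [1]
  #4 pop 3: in=⊤ → ⊤ (was 4); enqueue [2]
  #5 pop 4: in=⊤ → 1 (was ⊥); enqueue []
  #6 pop 5: in=⊤ → ⊤ (was 1); enqueue [4]
  #7 pop 0: in=⊤ → ⊤ (was ⊥); enqueue []
  #8 pop 1: in=⊤ → ⊤ (was 3); enqueue [0,3]
  #9 pop 2: in=⊤ → ⊤ (was 4); enqueue [1,5]
  #10 pop 4: in=⊤ → 1 (no change)
  #11 pop 0: in=⊤ → ⊤ (no change)
  #12 pop 3: in=⊤ → ⊤ (no change)
  #13 pop 1: in=⊤ → ⊤ (no change)
  #14 pop 5: in=⊤ → ⊤ (no change)

Fixpoint:
  val[0] = ⊤
  val[1] = ⊤
  val[2] = ⊤
  val[3] = ⊤
  val[4] = 1
  val[5] = ⊤

14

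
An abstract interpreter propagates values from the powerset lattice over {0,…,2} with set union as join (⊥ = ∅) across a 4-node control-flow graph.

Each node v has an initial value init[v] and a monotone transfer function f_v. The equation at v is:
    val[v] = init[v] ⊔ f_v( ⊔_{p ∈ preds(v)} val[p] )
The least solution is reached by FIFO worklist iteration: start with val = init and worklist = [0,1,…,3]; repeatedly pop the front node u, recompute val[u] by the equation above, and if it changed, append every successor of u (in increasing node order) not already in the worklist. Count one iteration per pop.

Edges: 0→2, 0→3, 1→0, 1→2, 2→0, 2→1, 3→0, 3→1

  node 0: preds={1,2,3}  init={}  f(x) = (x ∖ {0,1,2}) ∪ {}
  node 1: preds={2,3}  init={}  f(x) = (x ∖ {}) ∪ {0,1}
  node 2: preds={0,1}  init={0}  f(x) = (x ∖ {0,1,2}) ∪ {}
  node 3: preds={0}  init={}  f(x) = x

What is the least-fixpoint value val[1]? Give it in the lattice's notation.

{0,1}

Trace (5 dequeues):
  [1] u=0 | in {0} | out {} | ==
  [2] u=1 | in {0} | out {0,1} | prev {} | push {0}
  [3] u=2 | in {0,1} | out {0} | ==
  [4] u=3 | in {} | out {} | ==
  [5] u=0 | in {0,1} | out {} | ==

Converged values:
  [0] {}
  [1] {0,1}
  [2] {0}
  [3] {}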